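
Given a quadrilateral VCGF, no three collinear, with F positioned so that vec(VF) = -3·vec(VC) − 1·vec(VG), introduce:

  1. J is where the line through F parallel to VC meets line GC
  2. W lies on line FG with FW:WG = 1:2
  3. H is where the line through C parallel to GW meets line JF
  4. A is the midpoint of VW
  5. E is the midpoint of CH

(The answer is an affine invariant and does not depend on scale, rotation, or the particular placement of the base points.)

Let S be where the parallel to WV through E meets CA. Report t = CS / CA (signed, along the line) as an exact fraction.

Choose coordinates V = (0, 0), C = (1, 0), G = (0, 1), F = (-3, -1).
1. J is where the line through F parallel to VC meets line GC ⇒ J = (2, -1)
2. W lies on line FG with FW:WG = 1:2 ⇒ W = (-2, -1/3)
3. H is where the line through C parallel to GW meets line JF ⇒ H = (-1/2, -1)
4. A is the midpoint of VW ⇒ A = (-1, -1/6)
5. E is the midpoint of CH ⇒ E = (1/4, -1/2)
through E parallel to WV: direction (2, 1/3); meets CA at S = (11/2, 3/8)
S = C + t·(A−C) with t = -9/4

t = -9/4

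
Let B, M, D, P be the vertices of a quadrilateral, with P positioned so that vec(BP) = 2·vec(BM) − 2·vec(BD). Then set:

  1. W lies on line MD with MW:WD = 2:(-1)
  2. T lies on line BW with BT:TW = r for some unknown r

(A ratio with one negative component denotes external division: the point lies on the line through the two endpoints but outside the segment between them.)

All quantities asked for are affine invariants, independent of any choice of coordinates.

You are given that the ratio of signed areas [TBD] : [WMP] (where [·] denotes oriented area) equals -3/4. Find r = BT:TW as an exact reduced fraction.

Work in coordinates with B = (0, 0), M = (1, 0), D = (0, 1), P = (2, -2).
1. W lies on line MD with MW:WD = 2:(-1) ⇒ W = (-1, 2)
2. With BT:TW = r, write λ = r/(r+1) so T = B + λ·(W−B); T is affine-linear in λ
Every point depending on T is an affine combination of T and λ-independent points, so each such coordinate is linear in λ; the λ² term in each signed area is a multiple of (W−B)×(W−B) = 0, so 2·[TBD] and 2·[WMP] are each linear in λ. Evaluating at λ=0 and λ=1:
  2·[TBD] = λ,   2·[WMP] = -2
So [TBD]:[WMP] = (λ) / (-2). Setting this equal to -3/4:
  λ = -3/4·(-2)  ⇒  λ = 3/2
Then r = λ/(1−λ) = (3/2)/(-1/2) = -3. Check: with r = -3, T = (-3/2, 3) and [TBD]:[WMP] = -3/4 as required.

r = -3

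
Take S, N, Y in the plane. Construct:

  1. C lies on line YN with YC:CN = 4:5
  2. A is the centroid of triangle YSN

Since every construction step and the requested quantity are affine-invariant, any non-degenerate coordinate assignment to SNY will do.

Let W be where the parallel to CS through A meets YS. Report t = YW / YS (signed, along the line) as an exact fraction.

t = 13/12

Set S = (0, 0), N = (1, 0), Y = (0, 1); any affine frame gives the same invariant.
1. C lies on line YN with YC:CN = 4:5 ⇒ C = (4/9, 5/9)
2. A is the centroid of triangle YSN ⇒ A = (1/3, 1/3)
through A parallel to CS: direction (-4/9, -5/9); meets YS at W = (0, -1/12)
W = Y + t·(S−Y) with t = 13/12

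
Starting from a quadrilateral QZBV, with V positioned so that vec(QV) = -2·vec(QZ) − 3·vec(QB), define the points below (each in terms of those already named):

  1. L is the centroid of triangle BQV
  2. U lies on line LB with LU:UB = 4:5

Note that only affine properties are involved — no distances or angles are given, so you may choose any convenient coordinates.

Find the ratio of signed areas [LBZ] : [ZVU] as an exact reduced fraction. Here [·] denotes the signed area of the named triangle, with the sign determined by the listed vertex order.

[LBZ]:[ZVU] = 7/13

Choose coordinates Q = (0, 0), Z = (1, 0), B = (0, 1), V = (-2, -3).
1. L is the centroid of triangle BQV ⇒ L = (-2/3, -2/3)
2. U lies on line LB with LU:UB = 4:5 ⇒ U = (-10/27, 2/27)
2·[LBZ] = -7/3, 2·[ZVU] = -13/3
[LBZ]:[ZVU] = -7/3:-13/3 = 7/13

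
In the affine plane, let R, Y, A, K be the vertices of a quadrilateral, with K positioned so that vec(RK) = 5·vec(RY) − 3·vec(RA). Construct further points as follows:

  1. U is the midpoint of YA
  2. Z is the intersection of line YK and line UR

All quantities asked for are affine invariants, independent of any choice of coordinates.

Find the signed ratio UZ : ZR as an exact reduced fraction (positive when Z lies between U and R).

Assign R = (0, 0), Y = (1, 0), A = (0, 1), K = (5, -3) — the answer is frame-independent, so this choice is without loss of generality.
1. U is the midpoint of YA ⇒ U = (1/2, 1/2)
2. Z is the intersection of line YK and line UR ⇒ Z = (3/7, 3/7)
Z = U + t·(R−U) with t = 1/7, so UZ:ZR = t:(1−t) = 1/7:6/7

UZ:ZR = 1/6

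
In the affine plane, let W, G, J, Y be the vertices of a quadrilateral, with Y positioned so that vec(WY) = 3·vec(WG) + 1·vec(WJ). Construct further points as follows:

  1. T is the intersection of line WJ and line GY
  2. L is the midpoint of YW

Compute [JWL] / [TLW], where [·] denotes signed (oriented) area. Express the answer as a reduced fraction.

[JWL]:[TLW] = 2

Choose coordinates W = (0, 0), G = (1, 0), J = (0, 1), Y = (3, 1).
1. T is the intersection of line WJ and line GY ⇒ T = (0, -1/2)
2. L is the midpoint of YW ⇒ L = (3/2, 1/2)
2·[JWL] = 3/2, 2·[TLW] = 3/4
[JWL]:[TLW] = 3/2:3/4 = 2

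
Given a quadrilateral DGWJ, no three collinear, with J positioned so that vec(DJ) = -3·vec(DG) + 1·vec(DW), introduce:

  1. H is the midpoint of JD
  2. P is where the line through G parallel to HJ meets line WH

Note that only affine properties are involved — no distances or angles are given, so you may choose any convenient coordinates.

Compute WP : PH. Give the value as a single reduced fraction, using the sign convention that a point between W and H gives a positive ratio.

Assign D = (0, 0), G = (1, 0), W = (0, 1), J = (-3, 1) — the answer is frame-independent, so this choice is without loss of generality.
1. H is the midpoint of JD ⇒ H = (-3/2, 1/2)
2. P is where the line through G parallel to HJ meets line WH ⇒ P = (-1, 2/3)
P = W + t·(H−W) with t = 2/3, so WP:PH = t:(1−t) = 2/3:1/3

WP:PH = 2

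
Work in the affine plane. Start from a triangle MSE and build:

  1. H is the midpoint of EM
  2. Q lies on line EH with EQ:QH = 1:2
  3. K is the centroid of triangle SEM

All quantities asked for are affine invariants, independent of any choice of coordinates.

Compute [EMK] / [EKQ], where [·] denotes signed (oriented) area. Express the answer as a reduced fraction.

[EMK]:[EKQ] = -6

Set M = (0, 0), S = (1, 0), E = (0, 1); any affine frame gives the same invariant.
1. H is the midpoint of EM ⇒ H = (0, 1/2)
2. Q lies on line EH with EQ:QH = 1:2 ⇒ Q = (0, 5/6)
3. K is the centroid of triangle SEM ⇒ K = (1/3, 1/3)
2·[EMK] = 1/3, 2·[EKQ] = -1/18
[EMK]:[EKQ] = 1/3:-1/18 = -6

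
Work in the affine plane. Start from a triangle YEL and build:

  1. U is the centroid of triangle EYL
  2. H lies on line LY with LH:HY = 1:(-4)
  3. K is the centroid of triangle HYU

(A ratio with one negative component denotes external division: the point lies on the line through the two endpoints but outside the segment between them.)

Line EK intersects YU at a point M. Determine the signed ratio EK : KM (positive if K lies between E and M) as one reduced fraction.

EK:KM = -13/4

Assign Y = (0, 0), E = (1, 0), L = (0, 1) — the answer is frame-independent, so this choice is without loss of generality.
1. U is the centroid of triangle EYL ⇒ U = (1/3, 1/3)
2. H lies on line LY with LH:HY = 1:(-4) ⇒ H = (0, 4/3)
3. K is the centroid of triangle HYU ⇒ K = (1/9, 5/9)
line EK meets YU at M = (5/13, 5/13)
K = E + t·(M−E) with t = 13/9, so EK:KM = 13/9:-4/9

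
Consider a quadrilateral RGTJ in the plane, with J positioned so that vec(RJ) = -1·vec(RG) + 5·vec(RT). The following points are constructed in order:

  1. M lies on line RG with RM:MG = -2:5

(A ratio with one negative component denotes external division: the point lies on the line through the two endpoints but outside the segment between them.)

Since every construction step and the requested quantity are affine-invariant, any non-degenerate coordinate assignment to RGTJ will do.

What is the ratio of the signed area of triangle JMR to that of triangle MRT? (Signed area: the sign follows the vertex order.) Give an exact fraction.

[JMR]:[MRT] = 5

Choose coordinates R = (0, 0), G = (1, 0), T = (0, 1), J = (-1, 5).
1. M lies on line RG with RM:MG = -2:5 ⇒ M = (-2/3, 0)
2·[JMR] = 10/3, 2·[MRT] = 2/3
[JMR]:[MRT] = 10/3:2/3 = 5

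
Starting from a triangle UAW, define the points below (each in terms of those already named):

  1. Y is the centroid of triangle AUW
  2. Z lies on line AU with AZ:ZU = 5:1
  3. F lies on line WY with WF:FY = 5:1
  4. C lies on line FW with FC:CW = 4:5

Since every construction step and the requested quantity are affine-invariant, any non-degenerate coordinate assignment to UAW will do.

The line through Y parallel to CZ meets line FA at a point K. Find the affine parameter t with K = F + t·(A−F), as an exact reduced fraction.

Work in coordinates with U = (0, 0), A = (1, 0), W = (0, 1).
1. Y is the centroid of triangle AUW ⇒ Y = (1/3, 1/3)
2. Z lies on line AU with AZ:ZU = 5:1 ⇒ Z = (1/6, 0)
3. F lies on line WY with WF:FY = 5:1 ⇒ F = (5/18, 4/9)
4. C lies on line FW with FC:CW = 4:5 ⇒ C = (25/162, 56/81)
through Y parallel to CZ: direction (1/81, -56/81); meets FA at K = (239/720, 37/90)
K = F + t·(A−F) with t = 3/40

t = 3/40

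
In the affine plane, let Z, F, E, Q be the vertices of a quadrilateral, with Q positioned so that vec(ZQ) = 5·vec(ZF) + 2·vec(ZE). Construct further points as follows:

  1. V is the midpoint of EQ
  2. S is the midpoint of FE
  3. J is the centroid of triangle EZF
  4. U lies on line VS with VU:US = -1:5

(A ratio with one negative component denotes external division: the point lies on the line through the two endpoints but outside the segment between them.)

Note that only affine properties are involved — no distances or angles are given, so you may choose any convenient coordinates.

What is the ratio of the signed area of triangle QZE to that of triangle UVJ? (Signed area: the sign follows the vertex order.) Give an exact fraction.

Assign Z = (0, 0), F = (1, 0), E = (0, 1), Q = (5, 2) — the answer is frame-independent, so this choice is without loss of generality.
1. V is the midpoint of EQ ⇒ V = (5/2, 3/2)
2. S is the midpoint of FE ⇒ S = (1/2, 1/2)
3. J is the centroid of triangle EZF ⇒ J = (1/3, 1/3)
4. U lies on line VS with VU:US = -1:5 ⇒ U = (3, 7/4)
2·[QZE] = -5, 2·[UVJ] = 1/24
[QZE]:[UVJ] = -5:1/24 = -120

[QZE]:[UVJ] = -120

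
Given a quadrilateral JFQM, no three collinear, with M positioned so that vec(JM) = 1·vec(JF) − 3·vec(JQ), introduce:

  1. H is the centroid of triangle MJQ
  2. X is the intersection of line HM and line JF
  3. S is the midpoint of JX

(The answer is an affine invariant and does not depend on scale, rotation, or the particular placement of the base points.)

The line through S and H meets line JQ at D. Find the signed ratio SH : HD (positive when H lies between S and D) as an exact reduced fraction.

Work in coordinates with J = (0, 0), F = (1, 0), Q = (0, 1), M = (1, -3).
1. H is the centroid of triangle MJQ ⇒ H = (1/3, -2/3)
2. X is the intersection of line HM and line JF ⇒ X = (1/7, 0)
3. S is the midpoint of JX ⇒ S = (1/14, 0)
line SH meets JQ at D = (0, 2/11)
H = S + t·(D−S) with t = -11/3, so SH:HD = -11/3:14/3

SH:HD = -11/14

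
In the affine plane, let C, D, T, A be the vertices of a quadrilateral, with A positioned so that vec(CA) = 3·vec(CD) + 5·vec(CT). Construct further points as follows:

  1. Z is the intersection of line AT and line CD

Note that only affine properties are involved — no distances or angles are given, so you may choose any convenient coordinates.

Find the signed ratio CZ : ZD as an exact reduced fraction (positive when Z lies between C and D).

CZ:ZD = -3/7

Assign C = (0, 0), D = (1, 0), T = (0, 1), A = (3, 5) — the answer is frame-independent, so this choice is without loss of generality.
1. Z is the intersection of line AT and line CD ⇒ Z = (-3/4, 0)
Z = C + t·(D−C) with t = -3/4, so CZ:ZD = t:(1−t) = -3/4:7/4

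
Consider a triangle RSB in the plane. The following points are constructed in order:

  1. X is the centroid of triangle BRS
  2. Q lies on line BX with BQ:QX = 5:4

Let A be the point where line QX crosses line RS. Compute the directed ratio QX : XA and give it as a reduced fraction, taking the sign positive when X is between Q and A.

Assign R = (0, 0), S = (1, 0), B = (0, 1) — the answer is frame-independent, so this choice is without loss of generality.
1. X is the centroid of triangle BRS ⇒ X = (1/3, 1/3)
2. Q lies on line BX with BQ:QX = 5:4 ⇒ Q = (5/27, 17/27)
line QX meets RS at A = (1/2, 0)
X = Q + t·(A−Q) with t = 8/17, so QX:XA = 8/17:9/17

QX:XA = 8/9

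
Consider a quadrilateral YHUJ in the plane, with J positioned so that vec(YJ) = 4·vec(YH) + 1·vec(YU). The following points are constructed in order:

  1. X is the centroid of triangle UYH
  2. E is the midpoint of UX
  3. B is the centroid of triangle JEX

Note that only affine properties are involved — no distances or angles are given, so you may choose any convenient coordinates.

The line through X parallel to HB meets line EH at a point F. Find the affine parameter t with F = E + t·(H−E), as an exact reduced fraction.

Work in coordinates with Y = (0, 0), H = (1, 0), U = (0, 1), J = (4, 1).
1. X is the centroid of triangle UYH ⇒ X = (1/3, 1/3)
2. E is the midpoint of UX ⇒ E = (1/6, 2/3)
3. B is the centroid of triangle JEX ⇒ B = (3/2, 2/3)
through X parallel to HB: direction (1/2, 2/3); meets EH at F = (41/96, 11/24)
F = E + t·(H−E) with t = 5/16

t = 5/16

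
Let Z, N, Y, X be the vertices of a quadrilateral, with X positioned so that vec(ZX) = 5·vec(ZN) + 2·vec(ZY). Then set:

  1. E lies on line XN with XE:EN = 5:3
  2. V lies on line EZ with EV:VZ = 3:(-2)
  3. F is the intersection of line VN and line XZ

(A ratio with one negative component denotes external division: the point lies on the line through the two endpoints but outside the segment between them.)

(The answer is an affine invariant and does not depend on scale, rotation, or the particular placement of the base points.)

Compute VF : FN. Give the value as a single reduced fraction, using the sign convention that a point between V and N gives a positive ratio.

Assign Z = (0, 0), N = (1, 0), Y = (0, 1), X = (5, 2) — the answer is frame-independent, so this choice is without loss of generality.
1. E lies on line XN with XE:EN = 5:3 ⇒ E = (5/2, 3/4)
2. V lies on line EZ with EV:VZ = 3:(-2) ⇒ V = (-5, -3/2)
3. F is the intersection of line VN and line XZ ⇒ F = (-5/3, -2/3)
F = V + t·(N−V) with t = 5/9, so VF:FN = t:(1−t) = 5/9:4/9

VF:FN = 5/4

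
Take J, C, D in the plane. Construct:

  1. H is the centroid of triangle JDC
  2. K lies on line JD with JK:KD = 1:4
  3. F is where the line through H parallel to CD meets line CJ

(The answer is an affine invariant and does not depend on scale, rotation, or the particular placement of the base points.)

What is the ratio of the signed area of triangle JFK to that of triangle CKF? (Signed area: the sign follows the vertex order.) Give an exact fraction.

[JFK]:[CKF] = 2

Assign J = (0, 0), C = (1, 0), D = (0, 1) — the answer is frame-independent, so this choice is without loss of generality.
1. H is the centroid of triangle JDC ⇒ H = (1/3, 1/3)
2. K lies on line JD with JK:KD = 1:4 ⇒ K = (0, 1/5)
3. F is where the line through H parallel to CD meets line CJ ⇒ F = (2/3, 0)
2·[JFK] = 2/15, 2·[CKF] = 1/15
[JFK]:[CKF] = 2/15:1/15 = 2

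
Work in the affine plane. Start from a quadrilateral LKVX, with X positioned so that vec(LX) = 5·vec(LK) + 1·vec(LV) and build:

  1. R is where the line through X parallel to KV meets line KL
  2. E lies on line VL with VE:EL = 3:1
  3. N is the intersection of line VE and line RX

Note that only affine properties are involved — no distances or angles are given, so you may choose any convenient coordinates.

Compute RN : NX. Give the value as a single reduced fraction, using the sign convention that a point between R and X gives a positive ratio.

RN:NX = -6/5

Set L = (0, 0), K = (1, 0), V = (0, 1), X = (5, 1); any affine frame gives the same invariant.
1. R is where the line through X parallel to KV meets line KL ⇒ R = (6, 0)
2. E lies on line VL with VE:EL = 3:1 ⇒ E = (0, 1/4)
3. N is the intersection of line VE and line RX ⇒ N = (0, 6)
N = R + t·(X−R) with t = 6, so RN:NX = t:(1−t) = 6:-5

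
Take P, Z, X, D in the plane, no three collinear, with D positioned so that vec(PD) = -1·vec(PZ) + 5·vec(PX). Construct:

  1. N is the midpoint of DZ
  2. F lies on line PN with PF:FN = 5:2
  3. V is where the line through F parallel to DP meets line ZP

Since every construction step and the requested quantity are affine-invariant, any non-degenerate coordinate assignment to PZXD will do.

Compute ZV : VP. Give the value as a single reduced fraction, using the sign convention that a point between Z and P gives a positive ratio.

ZV:VP = 9/5

Assign P = (0, 0), Z = (1, 0), X = (0, 1), D = (-1, 5) — the answer is frame-independent, so this choice is without loss of generality.
1. N is the midpoint of DZ ⇒ N = (0, 5/2)
2. F lies on line PN with PF:FN = 5:2 ⇒ F = (0, 25/14)
3. V is where the line through F parallel to DP meets line ZP ⇒ V = (5/14, 0)
V = Z + t·(P−Z) with t = 9/14, so ZV:VP = t:(1−t) = 9/14:5/14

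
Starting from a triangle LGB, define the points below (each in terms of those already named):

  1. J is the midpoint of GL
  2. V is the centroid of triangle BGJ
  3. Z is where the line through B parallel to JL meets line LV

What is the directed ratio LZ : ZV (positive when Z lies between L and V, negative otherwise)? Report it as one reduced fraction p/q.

Work in coordinates with L = (0, 0), G = (1, 0), B = (0, 1).
1. J is the midpoint of GL ⇒ J = (1/2, 0)
2. V is the centroid of triangle BGJ ⇒ V = (1/2, 1/3)
3. Z is where the line through B parallel to JL meets line LV ⇒ Z = (3/2, 1)
Z = L + t·(V−L) with t = 3, so LZ:ZV = t:(1−t) = 3:-2

LZ:ZV = -3/2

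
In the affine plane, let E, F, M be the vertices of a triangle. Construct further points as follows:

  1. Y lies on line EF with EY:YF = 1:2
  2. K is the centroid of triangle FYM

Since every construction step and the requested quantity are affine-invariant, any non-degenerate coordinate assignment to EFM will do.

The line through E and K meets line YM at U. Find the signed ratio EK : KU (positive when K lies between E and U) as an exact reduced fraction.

EK:KU = -5/2

Assign E = (0, 0), F = (1, 0), M = (0, 1) — the answer is frame-independent, so this choice is without loss of generality.
1. Y lies on line EF with EY:YF = 1:2 ⇒ Y = (1/3, 0)
2. K is the centroid of triangle FYM ⇒ K = (4/9, 1/3)
line EK meets YM at U = (4/15, 1/5)
K = E + t·(U−E) with t = 5/3, so EK:KU = 5/3:-2/3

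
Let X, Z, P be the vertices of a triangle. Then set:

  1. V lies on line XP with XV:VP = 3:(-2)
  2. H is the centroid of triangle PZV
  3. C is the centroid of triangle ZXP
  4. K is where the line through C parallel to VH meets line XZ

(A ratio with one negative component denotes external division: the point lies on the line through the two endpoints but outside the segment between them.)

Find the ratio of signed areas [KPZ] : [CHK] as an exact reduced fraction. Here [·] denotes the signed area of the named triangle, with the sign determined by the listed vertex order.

Set X = (0, 0), Z = (1, 0), P = (0, 1); any affine frame gives the same invariant.
1. V lies on line XP with XV:VP = 3:(-2) ⇒ V = (0, 3)
2. H is the centroid of triangle PZV ⇒ H = (1/3, 4/3)
3. C is the centroid of triangle ZXP ⇒ C = (1/3, 1/3)
4. K is where the line through C parallel to VH meets line XZ ⇒ K = (2/5, 0)
2·[KPZ] = -3/5, 2·[CHK] = -1/15
[KPZ]:[CHK] = -3/5:-1/15 = 9

[KPZ]:[CHK] = 9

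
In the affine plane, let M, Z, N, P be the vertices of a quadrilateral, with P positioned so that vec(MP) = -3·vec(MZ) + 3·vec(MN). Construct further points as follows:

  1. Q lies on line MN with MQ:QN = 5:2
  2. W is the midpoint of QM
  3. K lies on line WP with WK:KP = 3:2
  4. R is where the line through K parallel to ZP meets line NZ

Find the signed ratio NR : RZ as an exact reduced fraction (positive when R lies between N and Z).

Choose coordinates M = (0, 0), Z = (1, 0), N = (0, 1), P = (-3, 3).
1. Q lies on line MN with MQ:QN = 5:2 ⇒ Q = (0, 5/7)
2. W is the midpoint of QM ⇒ W = (0, 5/14)
3. K lies on line WP with WK:KP = 3:2 ⇒ K = (-9/5, 68/35)
4. R is where the line through K parallel to ZP meets line NZ ⇒ R = (57/35, -22/35)
R = N + t·(Z−N) with t = 57/35, so NR:RZ = t:(1−t) = 57/35:-22/35

NR:RZ = -57/22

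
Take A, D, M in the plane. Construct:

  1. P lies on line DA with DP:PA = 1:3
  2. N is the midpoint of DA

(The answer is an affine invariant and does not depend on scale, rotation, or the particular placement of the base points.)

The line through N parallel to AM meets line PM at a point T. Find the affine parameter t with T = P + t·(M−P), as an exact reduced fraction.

t = 1/3

Work in coordinates with A = (0, 0), D = (1, 0), M = (0, 1).
1. P lies on line DA with DP:PA = 1:3 ⇒ P = (3/4, 0)
2. N is the midpoint of DA ⇒ N = (1/2, 0)
through N parallel to AM: direction (0, 1); meets PM at T = (1/2, 1/3)
T = P + t·(M−P) with t = 1/3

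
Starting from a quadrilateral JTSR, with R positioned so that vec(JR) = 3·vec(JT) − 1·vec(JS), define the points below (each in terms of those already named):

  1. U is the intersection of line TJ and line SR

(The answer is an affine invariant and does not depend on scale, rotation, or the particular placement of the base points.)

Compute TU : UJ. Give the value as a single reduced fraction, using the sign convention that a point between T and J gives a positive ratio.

Set J = (0, 0), T = (1, 0), S = (0, 1), R = (3, -1); any affine frame gives the same invariant.
1. U is the intersection of line TJ and line SR ⇒ U = (3/2, 0)
U = T + t·(J−T) with t = -1/2, so TU:UJ = t:(1−t) = -1/2:3/2

TU:UJ = -1/3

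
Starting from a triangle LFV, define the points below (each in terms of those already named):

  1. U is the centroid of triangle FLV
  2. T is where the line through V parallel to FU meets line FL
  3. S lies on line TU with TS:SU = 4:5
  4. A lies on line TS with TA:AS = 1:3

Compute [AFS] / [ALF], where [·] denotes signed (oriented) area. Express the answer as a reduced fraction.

Choose coordinates L = (0, 0), F = (1, 0), V = (0, 1).
1. U is the centroid of triangle FLV ⇒ U = (1/3, 1/3)
2. T is where the line through V parallel to FU meets line FL ⇒ T = (2, 0)
3. S lies on line TU with TS:SU = 4:5 ⇒ S = (34/27, 4/27)
4. A lies on line TS with TA:AS = 1:3 ⇒ A = (49/27, 1/27)
2·[AFS] = -1/9, 2·[ALF] = 1/27
[AFS]:[ALF] = -1/9:1/27 = -3

[AFS]:[ALF] = -3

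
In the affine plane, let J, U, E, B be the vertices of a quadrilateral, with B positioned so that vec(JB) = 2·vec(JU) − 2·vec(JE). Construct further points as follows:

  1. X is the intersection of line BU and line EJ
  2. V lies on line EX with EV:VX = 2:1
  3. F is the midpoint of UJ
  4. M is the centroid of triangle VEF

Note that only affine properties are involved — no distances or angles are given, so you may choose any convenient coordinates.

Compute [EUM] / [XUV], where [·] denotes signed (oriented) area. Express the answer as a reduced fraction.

[EUM]:[XUV] = -1/6

Work in coordinates with J = (0, 0), U = (1, 0), E = (0, 1), B = (2, -2).
1. X is the intersection of line BU and line EJ ⇒ X = (0, 2)
2. V lies on line EX with EV:VX = 2:1 ⇒ V = (0, 5/3)
3. F is the midpoint of UJ ⇒ F = (1/2, 0)
4. M is the centroid of triangle VEF ⇒ M = (1/6, 8/9)
2·[EUM] = 1/18, 2·[XUV] = -1/3
[EUM]:[XUV] = 1/18:-1/3 = -1/6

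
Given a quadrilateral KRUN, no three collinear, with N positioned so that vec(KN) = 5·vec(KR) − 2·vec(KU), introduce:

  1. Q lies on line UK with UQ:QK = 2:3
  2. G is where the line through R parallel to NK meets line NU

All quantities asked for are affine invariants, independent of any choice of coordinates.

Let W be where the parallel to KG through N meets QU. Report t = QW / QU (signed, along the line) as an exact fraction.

Choose coordinates K = (0, 0), R = (1, 0), U = (0, 1), N = (5, -2).
1. Q lies on line UK with UQ:QK = 2:3 ⇒ Q = (0, 3/5)
2. G is where the line through R parallel to NK meets line NU ⇒ G = (3, -4/5)
through N parallel to KG: direction (3, -4/5); meets QU at W = (0, -2/3)
W = Q + t·(U−Q) with t = -19/6

t = -19/6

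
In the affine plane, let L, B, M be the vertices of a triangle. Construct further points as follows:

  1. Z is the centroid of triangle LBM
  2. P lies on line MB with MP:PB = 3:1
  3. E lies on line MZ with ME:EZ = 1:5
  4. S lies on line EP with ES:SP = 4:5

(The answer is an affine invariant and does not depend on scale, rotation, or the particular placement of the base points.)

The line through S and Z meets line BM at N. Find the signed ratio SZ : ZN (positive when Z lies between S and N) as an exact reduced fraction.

SZ:ZN = -49/54

Assign L = (0, 0), B = (1, 0), M = (0, 1) — the answer is frame-independent, so this choice is without loss of generality.
1. Z is the centroid of triangle LBM ⇒ Z = (1/3, 1/3)
2. P lies on line MB with MP:PB = 3:1 ⇒ P = (3/4, 1/4)
3. E lies on line MZ with ME:EZ = 1:5 ⇒ E = (1/18, 8/9)
4. S lies on line EP with ES:SP = 4:5 ⇒ S = (59/162, 49/81)
line SZ meets BM at N = (18/49, 31/49)
Z = S + t·(N−S) with t = -49/5, so SZ:ZN = -49/5:54/5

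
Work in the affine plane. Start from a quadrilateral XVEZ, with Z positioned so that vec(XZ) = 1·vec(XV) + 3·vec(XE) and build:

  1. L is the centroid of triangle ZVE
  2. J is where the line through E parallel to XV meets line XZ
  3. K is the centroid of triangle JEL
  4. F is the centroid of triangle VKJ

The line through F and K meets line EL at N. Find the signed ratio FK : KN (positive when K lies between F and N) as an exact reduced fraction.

Choose coordinates X = (0, 0), V = (1, 0), E = (0, 1), Z = (1, 3).
1. L is the centroid of triangle ZVE ⇒ L = (2/3, 4/3)
2. J is where the line through E parallel to XV meets line XZ ⇒ J = (1/3, 1)
3. K is the centroid of triangle JEL ⇒ K = (1/3, 10/9)
4. F is the centroid of triangle VKJ ⇒ F = (5/9, 19/27)
line FK meets EL at N = (13/42, 97/84)
K = F + t·(N−F) with t = 28/31, so FK:KN = 28/31:3/31

FK:KN = 28/3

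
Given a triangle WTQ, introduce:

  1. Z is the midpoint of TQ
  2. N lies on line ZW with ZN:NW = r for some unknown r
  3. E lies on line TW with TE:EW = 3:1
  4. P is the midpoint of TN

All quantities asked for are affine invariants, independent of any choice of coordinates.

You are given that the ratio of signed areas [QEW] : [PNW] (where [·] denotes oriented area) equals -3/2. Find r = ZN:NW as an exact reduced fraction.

r = 1/2

Assign W = (0, 0), T = (1, 0), Q = (0, 1) — the answer is frame-independent, so this choice is without loss of generality.
1. Z is the midpoint of TQ ⇒ Z = (1/2, 1/2)
2. With ZN:NW = r, write λ = r/(r+1) so N = Z + λ·(W−Z); N is affine-linear in λ
3. E lies on line TW with TE:EW = 3:1 ⇒ E = (1/4, 0)
4. P is the midpoint of TN ⇒ P is an affine combination of earlier points and hence also affine-linear in λ
Every point depending on N is an affine combination of N and λ-independent points, so each such coordinate is linear in λ; the λ² term in each signed area is a multiple of (W−Z)×(W−Z) = 0, so 2·[QEW] and 2·[PNW] are each linear in λ. Evaluating at λ=0 and λ=1:
  2·[QEW] = -1/4,   2·[PNW] = -1/4·λ + 1/4
So [QEW]:[PNW] = (-1/4) / (-1/4·λ + 1/4). Setting this equal to -3/2:
  -1/4 = -3/2·(-1/4·λ + 1/4)  ⇒  λ = 1/3
Then r = λ/(1−λ) = (1/3)/(2/3) = 1/2. Check: with r = 1/2, N = (1/3, 1/3) and [QEW]:[PNW] = -3/2 as required.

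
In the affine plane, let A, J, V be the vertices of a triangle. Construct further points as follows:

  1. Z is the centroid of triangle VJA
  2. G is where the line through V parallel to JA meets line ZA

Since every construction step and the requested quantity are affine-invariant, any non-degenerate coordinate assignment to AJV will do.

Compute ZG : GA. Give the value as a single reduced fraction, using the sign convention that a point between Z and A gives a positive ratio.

Set A = (0, 0), J = (1, 0), V = (0, 1); any affine frame gives the same invariant.
1. Z is the centroid of triangle VJA ⇒ Z = (1/3, 1/3)
2. G is where the line through V parallel to JA meets line ZA ⇒ G = (1, 1)
G = Z + t·(A−Z) with t = -2, so ZG:GA = t:(1−t) = -2:3

ZG:GA = -2/3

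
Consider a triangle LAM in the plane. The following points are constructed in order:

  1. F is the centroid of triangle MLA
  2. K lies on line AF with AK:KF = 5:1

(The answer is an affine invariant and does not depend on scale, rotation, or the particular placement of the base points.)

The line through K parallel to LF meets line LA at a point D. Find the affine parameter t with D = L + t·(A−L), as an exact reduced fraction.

Choose coordinates L = (0, 0), A = (1, 0), M = (0, 1).
1. F is the centroid of triangle MLA ⇒ F = (1/3, 1/3)
2. K lies on line AF with AK:KF = 5:1 ⇒ K = (4/9, 5/18)
through K parallel to LF: direction (1/3, 1/3); meets LA at D = (1/6, 0)
D = L + t·(A−L) with t = 1/6

t = 1/6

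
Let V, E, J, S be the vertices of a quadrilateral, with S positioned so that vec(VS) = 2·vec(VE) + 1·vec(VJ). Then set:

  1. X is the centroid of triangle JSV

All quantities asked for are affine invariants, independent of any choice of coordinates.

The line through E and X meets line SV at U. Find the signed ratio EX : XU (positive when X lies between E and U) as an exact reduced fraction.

EX:XU = -5/2

Work in coordinates with V = (0, 0), E = (1, 0), J = (0, 1), S = (2, 1).
1. X is the centroid of triangle JSV ⇒ X = (2/3, 2/3)
line EX meets SV at U = (4/5, 2/5)
X = E + t·(U−E) with t = 5/3, so EX:XU = 5/3:-2/3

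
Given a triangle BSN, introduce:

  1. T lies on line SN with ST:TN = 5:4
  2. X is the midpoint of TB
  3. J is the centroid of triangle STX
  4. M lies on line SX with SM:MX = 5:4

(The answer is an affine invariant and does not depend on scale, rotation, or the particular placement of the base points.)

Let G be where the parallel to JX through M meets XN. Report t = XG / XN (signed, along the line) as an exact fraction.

t = -20/117

Choose coordinates B = (0, 0), S = (1, 0), N = (0, 1).
1. T lies on line SN with ST:TN = 5:4 ⇒ T = (4/9, 5/9)
2. X is the midpoint of TB ⇒ X = (2/9, 5/18)
3. J is the centroid of triangle STX ⇒ J = (5/9, 5/18)
4. M lies on line SX with SM:MX = 5:4 ⇒ M = (46/81, 25/162)
through M parallel to JX: direction (-1/3, 0); meets XN at G = (274/1053, 25/162)
G = X + t·(N−X) with t = -20/117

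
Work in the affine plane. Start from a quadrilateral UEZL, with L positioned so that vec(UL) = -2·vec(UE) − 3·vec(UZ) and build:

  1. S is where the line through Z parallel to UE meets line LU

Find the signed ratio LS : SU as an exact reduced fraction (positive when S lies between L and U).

Set U = (0, 0), E = (1, 0), Z = (0, 1), L = (-2, -3); any affine frame gives the same invariant.
1. S is where the line through Z parallel to UE meets line LU ⇒ S = (2/3, 1)
S = L + t·(U−L) with t = 4/3, so LS:SU = t:(1−t) = 4/3:-1/3

LS:SU = -4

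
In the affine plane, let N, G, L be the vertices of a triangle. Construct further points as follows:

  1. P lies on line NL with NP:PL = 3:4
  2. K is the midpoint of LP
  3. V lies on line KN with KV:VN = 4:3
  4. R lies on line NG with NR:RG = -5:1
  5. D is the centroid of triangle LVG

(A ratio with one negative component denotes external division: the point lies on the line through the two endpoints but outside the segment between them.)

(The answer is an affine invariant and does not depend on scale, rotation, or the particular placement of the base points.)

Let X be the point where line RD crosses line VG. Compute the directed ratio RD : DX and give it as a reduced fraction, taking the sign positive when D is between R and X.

Set N = (0, 0), G = (1, 0), L = (0, 1); any affine frame gives the same invariant.
1. P lies on line NL with NP:PL = 3:4 ⇒ P = (0, 3/7)
2. K is the midpoint of LP ⇒ K = (0, 5/7)
3. V lies on line KN with KV:VN = 4:3 ⇒ V = (0, 15/49)
4. R lies on line NG with NR:RG = -5:1 ⇒ R = (5/4, 0)
5. D is the centroid of triangle LVG ⇒ D = (1/3, 64/147)
line RD meets VG at X = (155/91, -960/4459)
D = R + t·(X−R) with t = -91/45, so RD:DX = -91/45:136/45

RD:DX = -91/136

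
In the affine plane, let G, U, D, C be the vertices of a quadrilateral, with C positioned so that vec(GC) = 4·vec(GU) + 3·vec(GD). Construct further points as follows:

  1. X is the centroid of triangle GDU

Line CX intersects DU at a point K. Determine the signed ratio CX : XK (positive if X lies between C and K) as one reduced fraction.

CX:XK = -19

Work in coordinates with G = (0, 0), U = (1, 0), D = (0, 1), C = (4, 3).
1. X is the centroid of triangle GDU ⇒ X = (1/3, 1/3)
line CX meets DU at K = (10/19, 9/19)
X = C + t·(K−C) with t = 19/18, so CX:XK = 19/18:-1/18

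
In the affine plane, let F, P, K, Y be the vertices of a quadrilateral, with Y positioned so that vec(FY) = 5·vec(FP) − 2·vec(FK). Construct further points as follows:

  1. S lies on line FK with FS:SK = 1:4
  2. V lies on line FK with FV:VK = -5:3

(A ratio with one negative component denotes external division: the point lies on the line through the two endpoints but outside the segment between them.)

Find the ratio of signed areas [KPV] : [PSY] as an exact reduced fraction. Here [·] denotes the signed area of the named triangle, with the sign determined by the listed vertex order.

[KPV]:[PSY] = 5/4

Work in coordinates with F = (0, 0), P = (1, 0), K = (0, 1), Y = (5, -2).
1. S lies on line FK with FS:SK = 1:4 ⇒ S = (0, 1/5)
2. V lies on line FK with FV:VK = -5:3 ⇒ V = (0, 5/2)
2·[KPV] = 3/2, 2·[PSY] = 6/5
[KPV]:[PSY] = 3/2:6/5 = 5/4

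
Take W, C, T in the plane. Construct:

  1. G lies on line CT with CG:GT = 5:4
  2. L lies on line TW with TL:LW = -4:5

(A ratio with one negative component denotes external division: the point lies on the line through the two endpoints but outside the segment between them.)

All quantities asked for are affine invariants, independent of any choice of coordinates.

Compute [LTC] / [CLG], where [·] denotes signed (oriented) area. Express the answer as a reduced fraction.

Choose coordinates W = (0, 0), C = (1, 0), T = (0, 1).
1. G lies on line CT with CG:GT = 5:4 ⇒ G = (4/9, 5/9)
2. L lies on line TW with TL:LW = -4:5 ⇒ L = (0, 5)
2·[LTC] = 4, 2·[CLG] = 20/9
[LTC]:[CLG] = 4:20/9 = 9/5

[LTC]:[CLG] = 9/5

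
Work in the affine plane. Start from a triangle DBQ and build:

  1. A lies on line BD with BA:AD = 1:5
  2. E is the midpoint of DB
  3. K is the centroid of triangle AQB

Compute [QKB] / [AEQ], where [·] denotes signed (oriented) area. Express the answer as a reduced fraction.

[QKB]:[AEQ] = -1/6

Work in coordinates with D = (0, 0), B = (1, 0), Q = (0, 1).
1. A lies on line BD with BA:AD = 1:5 ⇒ A = (5/6, 0)
2. E is the midpoint of DB ⇒ E = (1/2, 0)
3. K is the centroid of triangle AQB ⇒ K = (11/18, 1/3)
2·[QKB] = 1/18, 2·[AEQ] = -1/3
[QKB]:[AEQ] = 1/18:-1/3 = -1/6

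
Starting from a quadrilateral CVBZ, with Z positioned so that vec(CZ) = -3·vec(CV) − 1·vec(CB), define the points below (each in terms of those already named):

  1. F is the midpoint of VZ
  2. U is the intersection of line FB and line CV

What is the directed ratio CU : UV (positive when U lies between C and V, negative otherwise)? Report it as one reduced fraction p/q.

Assign C = (0, 0), V = (1, 0), B = (0, 1), Z = (-3, -1) — the answer is frame-independent, so this choice is without loss of generality.
1. F is the midpoint of VZ ⇒ F = (-1, -1/2)
2. U is the intersection of line FB and line CV ⇒ U = (-2/3, 0)
U = C + t·(V−C) with t = -2/3, so CU:UV = t:(1−t) = -2/3:5/3

CU:UV = -2/5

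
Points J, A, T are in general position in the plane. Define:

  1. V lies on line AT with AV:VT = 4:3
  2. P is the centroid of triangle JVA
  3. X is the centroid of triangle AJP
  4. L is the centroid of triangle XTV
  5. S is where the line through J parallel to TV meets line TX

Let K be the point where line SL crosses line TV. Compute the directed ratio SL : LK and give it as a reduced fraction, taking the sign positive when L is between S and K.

SL:LK = 23/4

Assign J = (0, 0), A = (1, 0), T = (0, 1) — the answer is frame-independent, so this choice is without loss of generality.
1. V lies on line AT with AV:VT = 4:3 ⇒ V = (3/7, 4/7)
2. P is the centroid of triangle JVA ⇒ P = (10/21, 4/21)
3. X is the centroid of triangle AJP ⇒ X = (31/63, 4/63)
4. L is the centroid of triangle XTV ⇒ L = (58/189, 103/189)
5. S is where the line through J parallel to TV meets line TX ⇒ S = (31/28, -31/28)
line SL meets TV at K = (27/161, 134/161)
L = S + t·(K−S) with t = 23/27, so SL:LK = 23/27:4/27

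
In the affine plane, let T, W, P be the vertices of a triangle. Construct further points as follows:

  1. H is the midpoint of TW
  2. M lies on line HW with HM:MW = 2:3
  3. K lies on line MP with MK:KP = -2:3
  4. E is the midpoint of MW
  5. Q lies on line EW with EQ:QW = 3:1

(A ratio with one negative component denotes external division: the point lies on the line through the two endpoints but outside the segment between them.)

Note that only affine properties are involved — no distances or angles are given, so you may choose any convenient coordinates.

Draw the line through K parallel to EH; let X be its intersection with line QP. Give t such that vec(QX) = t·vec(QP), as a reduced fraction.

Assign T = (0, 0), W = (1, 0), P = (0, 1) — the answer is frame-independent, so this choice is without loss of generality.
1. H is the midpoint of TW ⇒ H = (1/2, 0)
2. M lies on line HW with HM:MW = 2:3 ⇒ M = (7/10, 0)
3. K lies on line MP with MK:KP = -2:3 ⇒ K = (21/10, -2)
4. E is the midpoint of MW ⇒ E = (17/20, 0)
5. Q lies on line EW with EQ:QW = 3:1 ⇒ Q = (77/80, 0)
through K parallel to EH: direction (-7/20, 0); meets QP at X = (231/80, -2)
X = Q + t·(P−Q) with t = -2

t = -2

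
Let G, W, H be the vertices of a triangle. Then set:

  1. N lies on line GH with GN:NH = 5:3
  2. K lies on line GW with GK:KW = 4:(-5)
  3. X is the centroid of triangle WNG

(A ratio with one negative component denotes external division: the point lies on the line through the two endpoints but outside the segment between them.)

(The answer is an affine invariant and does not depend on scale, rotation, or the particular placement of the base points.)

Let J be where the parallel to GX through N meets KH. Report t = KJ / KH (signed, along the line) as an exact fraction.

t = 5/4

Work in coordinates with G = (0, 0), W = (1, 0), H = (0, 1).
1. N lies on line GH with GN:NH = 5:3 ⇒ N = (0, 5/8)
2. K lies on line GW with GK:KW = 4:(-5) ⇒ K = (-4, 0)
3. X is the centroid of triangle WNG ⇒ X = (1/3, 5/24)
through N parallel to GX: direction (1/3, 5/24); meets KH at J = (1, 5/4)
J = K + t·(H−K) with t = 5/4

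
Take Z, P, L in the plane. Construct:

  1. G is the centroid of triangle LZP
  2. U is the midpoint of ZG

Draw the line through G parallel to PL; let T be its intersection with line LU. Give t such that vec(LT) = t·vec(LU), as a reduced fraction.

t = 1/2

Choose coordinates Z = (0, 0), P = (1, 0), L = (0, 1).
1. G is the centroid of triangle LZP ⇒ G = (1/3, 1/3)
2. U is the midpoint of ZG ⇒ U = (1/6, 1/6)
through G parallel to PL: direction (-1, 1); meets LU at T = (1/12, 7/12)
T = L + t·(U−L) with t = 1/2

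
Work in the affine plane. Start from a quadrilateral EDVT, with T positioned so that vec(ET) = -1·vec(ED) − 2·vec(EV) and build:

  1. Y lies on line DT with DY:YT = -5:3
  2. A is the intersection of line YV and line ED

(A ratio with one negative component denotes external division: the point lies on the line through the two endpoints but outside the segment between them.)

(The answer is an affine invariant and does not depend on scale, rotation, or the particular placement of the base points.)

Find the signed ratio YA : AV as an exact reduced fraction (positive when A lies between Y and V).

YA:AV = 5

Work in coordinates with E = (0, 0), D = (1, 0), V = (0, 1), T = (-1, -2).
1. Y lies on line DT with DY:YT = -5:3 ⇒ Y = (-4, -5)
2. A is the intersection of line YV and line ED ⇒ A = (-2/3, 0)
A = Y + t·(V−Y) with t = 5/6, so YA:AV = t:(1−t) = 5/6:1/6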